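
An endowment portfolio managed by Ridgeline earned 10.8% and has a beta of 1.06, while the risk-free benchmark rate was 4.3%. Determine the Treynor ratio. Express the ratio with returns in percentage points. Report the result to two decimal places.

Treynor = (Rp − Rf) / β = (10.8% − 4.3%) / 1.06 = 6.50 / 1.06 = 6.1321

6.13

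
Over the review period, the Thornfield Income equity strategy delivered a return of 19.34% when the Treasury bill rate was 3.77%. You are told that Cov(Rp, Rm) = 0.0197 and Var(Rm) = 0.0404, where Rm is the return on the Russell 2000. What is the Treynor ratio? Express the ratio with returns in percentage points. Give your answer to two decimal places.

β = Cov / Var = 0.0197 / 0.0404 = 0.4876
Treynor = (Rp − Rf) / β = (19.34% − 3.77%) / 0.4876 = 15.57 / 0.4876 = 31.9319

31.93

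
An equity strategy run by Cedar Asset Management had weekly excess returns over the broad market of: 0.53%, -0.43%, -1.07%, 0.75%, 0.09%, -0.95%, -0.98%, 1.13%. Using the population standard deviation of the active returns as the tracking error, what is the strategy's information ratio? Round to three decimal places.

r̄ = (0.53 − 0.43 − 1.07 + 0.75 + 0.09 − 0.95 − 0.98 + 1.13) / 8 = -0.1163%
Σ(r − r̄)² = 5.2130; population σ = √(5.2130/8) = 0.8072%
IR = r̄ / tracking error = -0.1163 / 0.8072 = -0.1441

-0.144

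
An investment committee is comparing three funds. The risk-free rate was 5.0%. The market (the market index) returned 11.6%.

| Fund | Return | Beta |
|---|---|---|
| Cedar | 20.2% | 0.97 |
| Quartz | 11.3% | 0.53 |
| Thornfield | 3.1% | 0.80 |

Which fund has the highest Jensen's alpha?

Cedar: α = 20.2% − [5.0% + 0.97 × (11.6% − 5.0%)] = 8.798
Quartz: α = 11.3% − [5.0% + 0.53 × (11.6% − 5.0%)] = 2.802
Thornfield: α = 3.1% − [5.0% + 0.80 × (11.6% − 5.0%)] = -7.180
Highest: Cedar (8.798).

Cedar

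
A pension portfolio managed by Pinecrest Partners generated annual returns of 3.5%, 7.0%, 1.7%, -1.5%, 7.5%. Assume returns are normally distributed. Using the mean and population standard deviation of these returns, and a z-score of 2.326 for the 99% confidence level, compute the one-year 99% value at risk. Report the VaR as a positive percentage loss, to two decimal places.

4.17

Mean return μ = 18.20 / 5 = 3.6400%
Σ(r − μ)² = (3.5 − 3.6400)² + (7 − 3.6400)² + (1.7 − 3.6400)² + … = 56.3920
population σ = √(56.3920 / 5) = √11.2784 = 3.3583%
VaR = −(μ − z·σ) = −(3.6400 − 2.326 × 3.3583) = −(-4.1714) = 4.1714%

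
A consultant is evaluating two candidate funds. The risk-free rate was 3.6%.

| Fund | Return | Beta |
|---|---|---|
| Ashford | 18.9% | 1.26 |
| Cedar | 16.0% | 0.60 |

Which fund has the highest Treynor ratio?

Cedar

Ashford: Treynor = (18.9% − 3.6%) / 1.26 = 12.143
Cedar: Treynor = (16.0% − 3.6%) / 0.60 = 20.667
Highest: Cedar (20.667).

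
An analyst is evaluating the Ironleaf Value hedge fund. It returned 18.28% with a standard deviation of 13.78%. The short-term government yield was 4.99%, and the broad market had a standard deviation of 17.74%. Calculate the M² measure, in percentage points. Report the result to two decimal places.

Sharpe = (Rp − Rf) / σp = (18.28% − 4.99%) / 13.78% = 0.9644
M² = Rf + Sharpe × σm = 4.99% + 0.9644 × 17.74% = 22.0985%

22.10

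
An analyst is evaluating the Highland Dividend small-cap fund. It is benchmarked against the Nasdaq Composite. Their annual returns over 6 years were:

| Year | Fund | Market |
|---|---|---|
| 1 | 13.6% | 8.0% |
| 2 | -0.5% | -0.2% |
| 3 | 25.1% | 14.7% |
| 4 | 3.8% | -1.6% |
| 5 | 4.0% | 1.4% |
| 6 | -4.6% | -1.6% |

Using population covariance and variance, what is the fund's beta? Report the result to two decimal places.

r̄p = 6.9000%,  r̄m = 3.4500%
Cov = Σ(rp − r̄p)(rm − r̄m) / 6 = 56.9867
Var(rm) = Σ(rm − r̄m)² / 6 = 35.9658
β = Cov / Var = 56.9867 / 35.9658 = 1.5845

1.58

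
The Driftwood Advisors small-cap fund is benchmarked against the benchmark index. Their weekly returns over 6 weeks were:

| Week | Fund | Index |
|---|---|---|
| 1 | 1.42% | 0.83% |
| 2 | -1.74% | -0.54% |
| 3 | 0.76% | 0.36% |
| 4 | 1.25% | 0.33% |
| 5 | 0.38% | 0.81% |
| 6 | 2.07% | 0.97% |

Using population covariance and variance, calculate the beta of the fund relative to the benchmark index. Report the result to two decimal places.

2.08

r̄p = 0.6900%,  r̄m = 0.4600%
Cov = Σ(rp − r̄p)(rm − r̄m) / 6 = 0.5359
Var(rm) = Σ(rm − r̄m)² / 6 = 0.2577
β = Cov / Var = 0.5359 / 0.2577 = 2.0795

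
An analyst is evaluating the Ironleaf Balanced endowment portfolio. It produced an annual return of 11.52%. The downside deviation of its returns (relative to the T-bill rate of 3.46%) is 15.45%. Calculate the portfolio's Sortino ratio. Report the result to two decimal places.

Sortino = (Rp − Rf) / σd = (11.52% − 3.46%) / 15.45% = 8.06% / 15.45% = 0.5217

0.52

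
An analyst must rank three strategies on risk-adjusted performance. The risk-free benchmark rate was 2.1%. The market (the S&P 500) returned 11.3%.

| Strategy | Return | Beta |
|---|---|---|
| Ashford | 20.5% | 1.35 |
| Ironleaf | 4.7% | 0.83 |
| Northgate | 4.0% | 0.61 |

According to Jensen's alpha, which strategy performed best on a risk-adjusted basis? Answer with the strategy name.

Ashford: α = 20.5% − [2.1% + 1.35 × (11.3% − 2.1%)] = 5.980
Ironleaf: α = 4.7% − [2.1% + 0.83 × (11.3% − 2.1%)] = -5.036
Northgate: α = 4.0% − [2.1% + 0.61 × (11.3% − 2.1%)] = -3.712
Highest: Ashford (5.980).

Ashford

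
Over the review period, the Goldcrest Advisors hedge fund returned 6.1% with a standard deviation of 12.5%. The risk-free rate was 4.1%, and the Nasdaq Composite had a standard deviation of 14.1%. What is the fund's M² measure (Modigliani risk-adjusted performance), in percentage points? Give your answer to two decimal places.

Sharpe = (Rp − Rf) / σp = (6.1% − 4.1%) / 12.5% = 0.1600
M² = Rf + Sharpe × σm = 4.1% + 0.1600 × 14.1% = 6.3560%

6.36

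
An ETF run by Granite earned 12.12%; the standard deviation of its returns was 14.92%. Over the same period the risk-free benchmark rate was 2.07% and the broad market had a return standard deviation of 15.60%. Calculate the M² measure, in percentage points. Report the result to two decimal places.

12.58

Sharpe = (Rp − Rf) / σp = (12.12% − 2.07%) / 14.92% = 0.6736
M² = Rf + Sharpe × σm = 2.07% + 0.6736 × 15.60% = 12.5782%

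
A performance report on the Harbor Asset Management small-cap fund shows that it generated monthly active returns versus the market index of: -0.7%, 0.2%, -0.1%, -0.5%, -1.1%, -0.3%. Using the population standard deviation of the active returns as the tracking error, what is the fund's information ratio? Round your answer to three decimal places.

r̄ = (-0.7 + 0.2 − 0.1 − 0.5 − 1.1 − 0.3) / 6 = -2.50 / 6 = -0.4167%
Σ(r − r̄)² = (-0.7 − (-0.4167))² + (0.2 − (-0.4167))² + … = 1.0483
population σ = √(1.0483 / 6) = √0.1747 = 0.4180%
IR = r̄ / tracking error = -0.4167 / 0.4180 = -0.9969

-0.997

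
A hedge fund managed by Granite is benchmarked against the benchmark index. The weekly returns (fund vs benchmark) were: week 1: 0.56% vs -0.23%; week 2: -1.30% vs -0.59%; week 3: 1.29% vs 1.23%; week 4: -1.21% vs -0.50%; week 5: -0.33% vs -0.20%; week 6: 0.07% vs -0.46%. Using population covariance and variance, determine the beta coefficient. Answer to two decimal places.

1.18

r̄p = -0.1533%,  r̄m = -0.1250%
Cov = Σ(rp − r̄p)(rm − r̄m) / 6 = 0.4581
Var(rm) = Σ(rm − r̄m)² / 6 = 0.3870
β = Cov / Var = 0.4581 / 0.3870 = 1.1837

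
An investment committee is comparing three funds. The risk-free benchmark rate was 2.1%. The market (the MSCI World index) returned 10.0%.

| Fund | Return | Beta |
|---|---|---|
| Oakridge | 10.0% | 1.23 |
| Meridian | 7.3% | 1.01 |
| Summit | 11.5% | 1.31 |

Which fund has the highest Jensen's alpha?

Summit

Oakridge: α = 10.0% − [2.1% + 1.23 × (10.0% − 2.1%)] = -1.817
Meridian: α = 7.3% − [2.1% + 1.01 × (10.0% − 2.1%)] = -2.779
Summit: α = 11.5% − [2.1% + 1.31 × (10.0% − 2.1%)] = -0.949
Highest: Summit (-0.949).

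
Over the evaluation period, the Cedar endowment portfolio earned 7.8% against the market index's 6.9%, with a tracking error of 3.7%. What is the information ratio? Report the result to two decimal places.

IR = (Rp − Rb) / TE = (7.8% − 6.9%) / 3.7% = 0.90% / 3.7% = 0.2432

0.24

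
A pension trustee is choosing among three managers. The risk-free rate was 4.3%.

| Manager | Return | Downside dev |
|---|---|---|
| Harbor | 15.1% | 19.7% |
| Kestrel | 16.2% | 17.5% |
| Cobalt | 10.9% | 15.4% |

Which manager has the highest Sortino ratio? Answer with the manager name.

Kestrel

Harbor: Sortino ratio = (15.1% − 4.3%) / 19.7% = 0.548
Kestrel: Sortino ratio = (16.2% − 4.3%) / 17.5% = 0.680
Cobalt: Sortino ratio = (10.9% − 4.3%) / 15.4% = 0.429
Highest: Kestrel (0.680).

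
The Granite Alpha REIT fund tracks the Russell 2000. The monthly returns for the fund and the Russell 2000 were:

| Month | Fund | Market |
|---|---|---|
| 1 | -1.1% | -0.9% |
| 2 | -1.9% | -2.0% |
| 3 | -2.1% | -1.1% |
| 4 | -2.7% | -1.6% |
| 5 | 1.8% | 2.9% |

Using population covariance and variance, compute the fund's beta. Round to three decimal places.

r̄p = -1.2000%,  r̄m = -0.5400%
Cov = Σ(rp − r̄p)(rm − r̄m) / 5 = 2.6800
Var(rm) = Σ(rm − r̄m)² / 5 = 3.1064
β = Cov / Var = 2.6800 / 3.1064 = 0.8627

0.863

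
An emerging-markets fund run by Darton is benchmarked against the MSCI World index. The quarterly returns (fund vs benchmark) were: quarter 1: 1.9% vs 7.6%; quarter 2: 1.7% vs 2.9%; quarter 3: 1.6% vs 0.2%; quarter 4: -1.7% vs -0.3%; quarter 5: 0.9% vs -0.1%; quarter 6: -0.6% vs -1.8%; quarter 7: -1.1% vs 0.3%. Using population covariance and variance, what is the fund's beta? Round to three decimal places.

0.298

r̄p = 0.3857%,  r̄m = 1.2571%
Cov = Σ(rp − r̄p)(rm − r̄m) / 7 = 2.4951
Var(rm) = Σ(rm − r̄m)² / 7 = 8.3682
β = Cov / Var = 2.4951 / 8.3682 = 0.2982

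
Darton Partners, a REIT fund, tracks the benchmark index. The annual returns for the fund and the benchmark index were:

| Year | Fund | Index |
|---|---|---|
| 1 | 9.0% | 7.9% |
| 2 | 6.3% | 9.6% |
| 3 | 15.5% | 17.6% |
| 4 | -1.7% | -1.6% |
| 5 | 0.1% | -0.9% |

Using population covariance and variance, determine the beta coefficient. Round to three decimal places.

0.849

r̄p = 5.8400%,  r̄m = 6.5200%
Cov = Σ(rp − r̄p)(rm − r̄m) / 5 = 43.3252
Var(rm) = Σ(rm − r̄m)² / 5 = 51.0296
β = Cov / Var = 43.3252 / 51.0296 = 0.8490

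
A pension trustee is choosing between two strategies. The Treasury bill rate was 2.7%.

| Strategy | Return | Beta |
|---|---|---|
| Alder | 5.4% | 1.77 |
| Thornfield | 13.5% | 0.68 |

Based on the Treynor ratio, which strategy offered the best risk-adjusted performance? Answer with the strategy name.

Alder: Treynor = (5.4% − 2.7%) / 1.77 = 1.525
Thornfield: Treynor = (13.5% − 2.7%) / 0.68 = 15.882
Highest: Thornfield (15.882).

Thornfield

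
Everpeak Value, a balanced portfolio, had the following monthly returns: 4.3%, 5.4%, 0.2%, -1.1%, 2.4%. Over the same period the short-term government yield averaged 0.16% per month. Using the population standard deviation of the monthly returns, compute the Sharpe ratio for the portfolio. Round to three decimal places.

0.855

r̄ = (4.3 + 5.4 + 0.2 − 1.1 + 2.4) / 5 = 11.20 / 5 = 2.2400%
Σ(r − r̄)² = (4.3 − 2.2400)² + (5.4 − 2.2400)² + … = 29.5720
σ = √[29.5720 / 5] = 2.4320%
Sharpe = (r̄ − rf) / σ = (2.2400 − 0.16) / 2.4320 = 2.0800 / 2.4320 = 0.8553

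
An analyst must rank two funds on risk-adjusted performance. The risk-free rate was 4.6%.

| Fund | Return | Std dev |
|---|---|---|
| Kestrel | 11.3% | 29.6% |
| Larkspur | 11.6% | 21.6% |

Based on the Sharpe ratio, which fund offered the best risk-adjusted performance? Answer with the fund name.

Larkspur

Kestrel: Sharpe ratio = (11.3% − 4.6%) / 29.6% = 0.226
Larkspur: Sharpe ratio = (11.6% − 4.6%) / 21.6% = 0.324
Highest: Larkspur (0.324).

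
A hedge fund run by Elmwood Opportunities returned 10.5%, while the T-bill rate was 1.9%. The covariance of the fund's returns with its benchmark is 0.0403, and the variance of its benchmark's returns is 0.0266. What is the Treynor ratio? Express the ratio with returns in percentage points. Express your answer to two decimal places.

β = Cov / Var = 0.0403 / 0.0266 = 1.5150
Treynor = (Rp − Rf) / β = (10.5% − 1.9%) / 1.5150 = 8.60 / 1.5150 = 5.6766

5.68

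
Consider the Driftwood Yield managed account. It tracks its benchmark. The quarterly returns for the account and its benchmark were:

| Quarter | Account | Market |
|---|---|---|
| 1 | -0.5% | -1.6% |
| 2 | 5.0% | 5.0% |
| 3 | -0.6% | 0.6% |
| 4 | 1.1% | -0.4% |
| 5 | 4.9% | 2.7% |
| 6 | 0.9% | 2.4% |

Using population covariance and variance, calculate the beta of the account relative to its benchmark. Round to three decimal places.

r̄p = 1.8000%,  r̄m = 1.4500%
Cov = Σ(rp − r̄p)(rm − r̄m) / 6 = 4.1217
Var(rm) = Σ(rm − r̄m)² / 6 = 4.7525
β = Cov / Var = 4.1217 / 4.7525 = 0.8673

0.867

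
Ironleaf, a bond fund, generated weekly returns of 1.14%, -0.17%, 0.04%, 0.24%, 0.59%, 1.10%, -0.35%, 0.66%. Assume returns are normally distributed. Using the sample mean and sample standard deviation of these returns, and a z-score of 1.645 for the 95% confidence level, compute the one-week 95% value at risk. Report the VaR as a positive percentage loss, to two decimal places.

0.51

r̄ = (1.14 − 0.17 + 0.04 + 0.24 + 0.59 + 1.1 − 0.35 + 0.66) / 8 = 3.250 / 8 = 0.4063%
Σ(r − r̄)² = 2.1836; sample σ = √(2.1836/7) = 0.5585%
VaR = −(r̄ − z·σ) = −(0.4063 − 1.645 × 0.5585) = −(-0.5124) = 0.5124%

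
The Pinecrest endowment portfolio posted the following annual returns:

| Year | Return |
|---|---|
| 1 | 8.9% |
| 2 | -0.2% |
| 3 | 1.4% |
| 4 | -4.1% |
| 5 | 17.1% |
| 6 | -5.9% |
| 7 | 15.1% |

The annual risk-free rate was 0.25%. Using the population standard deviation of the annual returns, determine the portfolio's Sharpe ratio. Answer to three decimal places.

0.514

Mean return μ = 32.30 / 7 = 4.6143%
Σ(r − μ)² = 504.2086; population σ = √(504.2086/7) = 8.4870%
Sharpe = (μ − rf) / σ = (4.6143 − 0.25) / 8.4870 = 4.3643 / 8.4870 = 0.5142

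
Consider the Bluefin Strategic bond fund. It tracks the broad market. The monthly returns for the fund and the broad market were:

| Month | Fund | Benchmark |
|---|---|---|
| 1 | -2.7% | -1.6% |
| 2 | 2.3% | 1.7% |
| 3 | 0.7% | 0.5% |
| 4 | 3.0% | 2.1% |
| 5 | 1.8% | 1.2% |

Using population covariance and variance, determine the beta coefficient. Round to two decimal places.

r̄p = 1.0200%,  r̄m = 0.7800%
Cov = Σ(rp − r̄p)(rm − r̄m) / 5 = 2.6124
Var(rm) = Σ(rm − r̄m)² / 5 = 1.7016
β = Cov / Var = 2.6124 / 1.7016 = 1.5353

1.54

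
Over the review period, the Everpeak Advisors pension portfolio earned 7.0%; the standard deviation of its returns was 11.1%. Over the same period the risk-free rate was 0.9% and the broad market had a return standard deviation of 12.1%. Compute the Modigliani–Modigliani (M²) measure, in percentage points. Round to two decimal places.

7.55

Sharpe = (Rp − Rf) / σp = (7.0% − 0.9%) / 11.1% = 0.5495
M² = Rf + Sharpe × σm = 0.9% + 0.5495 × 12.1% = 7.5490%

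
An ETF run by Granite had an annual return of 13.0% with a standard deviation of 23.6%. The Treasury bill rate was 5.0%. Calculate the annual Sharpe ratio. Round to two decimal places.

0.34

Sharpe = (Rp − Rf) / σp = (13.0% − 5.0%) / 23.6% = 8.00% / 23.6% = 0.3390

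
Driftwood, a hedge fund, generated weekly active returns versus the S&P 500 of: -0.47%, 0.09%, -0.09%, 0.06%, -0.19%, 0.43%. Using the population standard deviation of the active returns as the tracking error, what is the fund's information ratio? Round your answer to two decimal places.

-0.10

r̄ = (-0.47 + 0.09 − 0.09 + 0.06 − 0.19 + 0.43) / 6 = -0.170 / 6 = -0.0283%
Population std dev = √[0.4569 / 6] = 0.2760%
IR = r̄ / tracking error = -0.0283 / 0.2760 = -0.1025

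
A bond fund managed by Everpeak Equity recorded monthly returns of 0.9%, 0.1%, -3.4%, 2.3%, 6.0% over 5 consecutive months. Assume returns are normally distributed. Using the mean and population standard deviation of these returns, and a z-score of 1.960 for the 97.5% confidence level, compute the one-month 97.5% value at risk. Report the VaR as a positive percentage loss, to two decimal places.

4.81

Mean return r̄ = 5.90 / 5 = 1.1800%
Population σ = √[Σ(r − r̄)² / 5] = √[46.7080 / 5] = √9.3416 = 3.0564%
VaR = −(r̄ − z·σ) = −(1.1800 − 1.960 × 3.0564) = −(-4.8105) = 4.8105%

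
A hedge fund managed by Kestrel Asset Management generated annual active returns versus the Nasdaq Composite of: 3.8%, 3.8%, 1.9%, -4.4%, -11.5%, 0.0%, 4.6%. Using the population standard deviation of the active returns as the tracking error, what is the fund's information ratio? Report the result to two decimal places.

r̄ = (3.8 + 3.8 + 1.9 − 4.4 − 11.5 + 0 + 4.6) / 7 = -0.2571%
Σ(r − r̄)² = 204.7971; population σ = √(204.7971/7) = 5.4089%
IR = r̄ / tracking error = -0.2571 / 5.4089 = -0.0475

-0.05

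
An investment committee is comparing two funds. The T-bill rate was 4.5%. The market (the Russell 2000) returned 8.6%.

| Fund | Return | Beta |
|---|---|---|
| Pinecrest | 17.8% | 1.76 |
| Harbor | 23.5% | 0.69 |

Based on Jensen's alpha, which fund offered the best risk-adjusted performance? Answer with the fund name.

Pinecrest: α = 17.8% − [4.5% + 1.76 × (8.6% − 4.5%)] = 6.084
Harbor: α = 23.5% − [4.5% + 0.69 × (8.6% − 4.5%)] = 16.171
Highest: Harbor (16.171).

Harbor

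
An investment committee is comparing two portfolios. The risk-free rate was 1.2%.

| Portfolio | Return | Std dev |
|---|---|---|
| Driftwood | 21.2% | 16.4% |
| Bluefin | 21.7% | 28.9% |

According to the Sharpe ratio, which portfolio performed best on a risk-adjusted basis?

Driftwood: Sharpe ratio = (21.2% − 1.2%) / 16.4% = 1.220
Bluefin: Sharpe ratio = (21.7% − 1.2%) / 28.9% = 0.709
Highest: Driftwood (1.220).

Driftwood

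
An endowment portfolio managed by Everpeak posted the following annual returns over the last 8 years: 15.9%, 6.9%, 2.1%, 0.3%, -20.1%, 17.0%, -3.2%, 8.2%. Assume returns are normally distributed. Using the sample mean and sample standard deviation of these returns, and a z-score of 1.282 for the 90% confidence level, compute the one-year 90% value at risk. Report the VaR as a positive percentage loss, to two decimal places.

11.81

r̄ = (15.9 + 6.9 + 2.1 + 0.3 − 20.1 + 17 − 3.2 + 8.2) / 8 = 27.10 / 8 = 3.3875%
Sample σ = √[Σ(r − r̄)² / 7] = √[983.6088 / 7] = √140.5155 = 11.8539%
VaR = −(r̄ − z·σ) = −(3.3875 − 1.282 × 11.8539) = −(-11.8092) = 11.8092%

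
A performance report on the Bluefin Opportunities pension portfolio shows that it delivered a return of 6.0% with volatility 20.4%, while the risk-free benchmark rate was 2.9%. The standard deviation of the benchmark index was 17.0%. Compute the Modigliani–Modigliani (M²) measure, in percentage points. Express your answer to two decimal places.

Sharpe = (Rp − Rf) / σp = (6.0% − 2.9%) / 20.4% = 0.1520
M² = Rf + Sharpe × σm = 2.9% + 0.1520 × 17.0% = 5.4840%

5.48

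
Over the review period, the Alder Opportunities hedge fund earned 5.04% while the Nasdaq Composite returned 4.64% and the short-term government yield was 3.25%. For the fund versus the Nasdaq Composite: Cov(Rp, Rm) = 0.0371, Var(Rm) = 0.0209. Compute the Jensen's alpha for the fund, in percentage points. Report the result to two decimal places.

β = Cov / Var = 0.0371 / 0.0209 = 1.7751
E[R] = Rf + β(Rm − Rf) = 3.25% + 1.7751 × (4.64% − 3.25%) = 5.7174%
α = Rp − E[R] = 5.04% − 5.7174% = -0.6774

-0.68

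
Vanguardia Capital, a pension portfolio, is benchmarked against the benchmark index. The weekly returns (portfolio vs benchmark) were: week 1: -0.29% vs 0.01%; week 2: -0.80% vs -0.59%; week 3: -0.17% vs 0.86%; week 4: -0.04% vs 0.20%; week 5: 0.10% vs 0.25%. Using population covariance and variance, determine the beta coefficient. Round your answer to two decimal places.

0.48

r̄p = -0.2400%,  r̄m = 0.1460%
Cov = Σ(rp − r̄p)(rm − r̄m) / 5 = 0.1030
Var(rm) = Σ(rm − r̄m)² / 5 = 0.2167
β = Cov / Var = 0.1030 / 0.2167 = 0.4753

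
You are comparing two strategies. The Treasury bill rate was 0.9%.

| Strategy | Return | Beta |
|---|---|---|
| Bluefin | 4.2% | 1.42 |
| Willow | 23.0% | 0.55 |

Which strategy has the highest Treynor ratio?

Willow

Bluefin: Treynor = (4.2% − 0.9%) / 1.42 = 2.324
Willow: Treynor = (23.0% − 0.9%) / 0.55 = 40.182
Highest: Willow (40.182).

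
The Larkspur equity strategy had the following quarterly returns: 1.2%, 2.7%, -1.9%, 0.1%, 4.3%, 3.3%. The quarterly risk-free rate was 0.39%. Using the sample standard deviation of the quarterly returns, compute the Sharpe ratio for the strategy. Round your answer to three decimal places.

r̄ = (1.2 + 2.7 − 1.9 + 0.1 + 4.3 + 3.3) / 6 = 9.70 / 6 = 1.6167%
Σ(r − r̄)² = (1.2 − 1.6167)² + (2.7 − 1.6167)² + (-1.9 − 1.6167)² + … = 26.0483
σ = √[26.0483 / 5] = 2.2825%
Sharpe = (r̄ − rf) / σ = (1.6167 − 0.39) / 2.2825 = 1.2267 / 2.2825 = 0.5374

0.537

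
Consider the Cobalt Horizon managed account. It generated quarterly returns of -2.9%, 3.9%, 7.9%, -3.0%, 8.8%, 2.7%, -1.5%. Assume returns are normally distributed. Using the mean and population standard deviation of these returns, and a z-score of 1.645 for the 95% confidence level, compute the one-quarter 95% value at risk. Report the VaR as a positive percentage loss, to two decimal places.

r̄ = (-2.9 + 3.9 + 7.9 − 3 + 8.8 + 2.7 − 1.5) / 7 = 2.2714%
Σ(r − r̄)² = 145.8943; population σ = √(145.8943/7) = 4.5653%
VaR = −(r̄ − z·σ) = −(2.2714 − 1.645 × 4.5653) = −(-5.2385) = 5.2385%

5.24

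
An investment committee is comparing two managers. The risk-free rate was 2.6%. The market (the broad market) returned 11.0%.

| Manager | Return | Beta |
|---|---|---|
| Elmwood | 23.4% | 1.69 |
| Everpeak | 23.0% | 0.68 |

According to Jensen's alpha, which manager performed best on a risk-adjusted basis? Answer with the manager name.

Everpeak

Elmwood: α = 23.4% − [2.6% + 1.69 × (11.0% − 2.6%)] = 6.604
Everpeak: α = 23.0% − [2.6% + 0.68 × (11.0% − 2.6%)] = 14.688
Highest: Everpeak (14.688).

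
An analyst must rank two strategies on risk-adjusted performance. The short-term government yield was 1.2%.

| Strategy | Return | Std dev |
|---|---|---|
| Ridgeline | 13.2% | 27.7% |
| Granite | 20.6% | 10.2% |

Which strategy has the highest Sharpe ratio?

Ridgeline: Sharpe ratio = (13.2% − 1.2%) / 27.7% = 0.433
Granite: Sharpe ratio = (20.6% − 1.2%) / 10.2% = 1.902
Highest: Granite (1.902).

Granite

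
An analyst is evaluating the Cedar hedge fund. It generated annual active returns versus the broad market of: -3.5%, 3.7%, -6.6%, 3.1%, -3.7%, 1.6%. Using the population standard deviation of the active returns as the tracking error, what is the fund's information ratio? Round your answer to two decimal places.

μ = (-3.5 + 3.7 − 6.6 + 3.1 − 3.7 + 1.6) / 6 = -0.9000%
Σ(r − μ)² = 90.5000; population σ = √(90.5000/6) = 3.8837%
IR = μ / tracking error = -0.9000 / 3.8837 = -0.2317

-0.23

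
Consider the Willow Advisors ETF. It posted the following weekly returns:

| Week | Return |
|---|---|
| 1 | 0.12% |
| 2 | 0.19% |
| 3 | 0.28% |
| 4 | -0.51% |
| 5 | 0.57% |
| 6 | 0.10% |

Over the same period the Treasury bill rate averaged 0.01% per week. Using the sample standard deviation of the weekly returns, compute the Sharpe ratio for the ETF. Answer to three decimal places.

0.324

r̄ = (0.12 + 0.19 + 0.28 − 0.51 + 0.57 + 0.1) / 6 = 0.1250%
Σ(r − r̄)² = (0.12 − 0.1250)² + (0.19 − 0.1250)² + … = 0.6302
σ = √[0.6302 / 5] = 0.3550%
Sharpe = (r̄ − rf) / σ = (0.1250 − 0.01) / 0.3550 = 0.1150 / 0.3550 = 0.3239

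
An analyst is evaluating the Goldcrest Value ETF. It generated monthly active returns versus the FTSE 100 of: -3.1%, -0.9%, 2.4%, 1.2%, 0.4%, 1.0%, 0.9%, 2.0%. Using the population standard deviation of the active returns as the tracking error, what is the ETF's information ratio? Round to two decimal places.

0.30

r̄ = (-3.1 − 0.9 + 2.4 + 1.2 + 0.4 + 1 + 0.9 + 2) / 8 = 0.4875%
Σ(r − r̄)² = 21.6888; population σ = √(21.6888/8) = 1.6465%
IR = r̄ / tracking error = 0.4875 / 1.6465 = 0.2961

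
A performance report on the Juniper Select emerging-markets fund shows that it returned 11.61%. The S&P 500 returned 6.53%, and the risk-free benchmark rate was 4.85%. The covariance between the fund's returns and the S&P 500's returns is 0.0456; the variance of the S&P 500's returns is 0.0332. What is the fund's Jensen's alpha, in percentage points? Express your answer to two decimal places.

β = Cov / Var = 0.0456 / 0.0332 = 1.3735
E[R] = Rf + β(Rm − Rf) = 4.85% + 1.3735 × (6.53% − 4.85%) = 7.1575%
α = Rp − E[R] = 11.61% − 7.1575% = 4.4525

4.45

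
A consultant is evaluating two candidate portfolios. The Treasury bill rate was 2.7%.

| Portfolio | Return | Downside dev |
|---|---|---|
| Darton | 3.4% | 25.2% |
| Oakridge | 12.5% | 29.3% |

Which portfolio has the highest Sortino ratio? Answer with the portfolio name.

Darton: Sortino ratio = (3.4% − 2.7%) / 25.2% = 0.028
Oakridge: Sortino ratio = (12.5% − 2.7%) / 29.3% = 0.334
Highest: Oakridge (0.334).

Oakridge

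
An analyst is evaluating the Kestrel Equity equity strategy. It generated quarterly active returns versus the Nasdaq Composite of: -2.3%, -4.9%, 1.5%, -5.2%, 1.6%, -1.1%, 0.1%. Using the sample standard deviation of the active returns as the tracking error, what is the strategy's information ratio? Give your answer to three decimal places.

-0.525

Mean return r̄ = -10.30 / 7 = -1.4714%
Sample std dev = √[47.2143 / 6] = 2.8052%
IR = r̄ / tracking error = -1.4714 / 2.8052 = -0.5245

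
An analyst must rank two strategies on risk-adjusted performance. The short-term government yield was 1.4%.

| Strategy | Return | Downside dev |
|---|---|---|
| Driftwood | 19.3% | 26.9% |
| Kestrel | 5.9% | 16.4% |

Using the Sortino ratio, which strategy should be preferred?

Driftwood: Sortino ratio = (19.3% − 1.4%) / 26.9% = 0.665
Kestrel: Sortino ratio = (5.9% − 1.4%) / 16.4% = 0.274
Highest: Driftwood (0.665).

Driftwood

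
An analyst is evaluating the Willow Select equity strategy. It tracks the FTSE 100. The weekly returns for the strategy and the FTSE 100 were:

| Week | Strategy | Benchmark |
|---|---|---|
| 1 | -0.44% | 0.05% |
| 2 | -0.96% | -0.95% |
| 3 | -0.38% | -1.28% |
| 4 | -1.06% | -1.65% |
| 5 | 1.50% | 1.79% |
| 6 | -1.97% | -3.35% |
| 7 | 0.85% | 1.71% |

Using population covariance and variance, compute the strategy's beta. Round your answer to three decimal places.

r̄p = -0.3514%,  r̄m = -0.5257%
Cov = Σ(rp − r̄p)(rm − r̄m) / 7 = 1.7957
Var(rm) = Σ(rm − r̄m)² / 7 = 2.9546
β = Cov / Var = 1.7957 / 2.9546 = 0.6078

0.608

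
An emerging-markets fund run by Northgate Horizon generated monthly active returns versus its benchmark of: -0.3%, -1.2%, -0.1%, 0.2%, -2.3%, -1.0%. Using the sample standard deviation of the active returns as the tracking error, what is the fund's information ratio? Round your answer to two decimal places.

Mean return r̄ = -4.70 / 6 = -0.7833%
Σ(r − r̄)² = (-0.3 − (-0.7833))² + (-1.2 − (-0.7833))² + (-0.1 − (-0.7833))² + … = 4.1883
sample σ = √(4.1883 / 5) = √0.8377 = 0.9153%
IR = r̄ / tracking error = -0.7833 / 0.9153 = -0.8558

-0.86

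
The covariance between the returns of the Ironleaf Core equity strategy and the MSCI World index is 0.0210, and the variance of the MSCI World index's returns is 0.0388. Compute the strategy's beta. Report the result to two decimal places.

β = Cov(Rp, Rm) / Var(Rm) = 0.0210 / 0.0388 = 0.5412

0.54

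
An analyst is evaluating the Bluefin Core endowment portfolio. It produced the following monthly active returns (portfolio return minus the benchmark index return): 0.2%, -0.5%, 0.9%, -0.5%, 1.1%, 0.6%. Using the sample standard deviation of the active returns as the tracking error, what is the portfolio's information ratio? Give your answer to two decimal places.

0.43

r̄ = (0.2 − 0.5 + 0.9 − 0.5 + 1.1 + 0.6) / 6 = 1.80 / 6 = 0.3000%
Σ(r − r̄)² = (0.2 − 0.3000)² + (-0.5 − 0.3000)² + (0.9 − 0.3000)² + … = 2.3800
σ = √[2.3800 / 5] = 0.6899%
IR = r̄ / tracking error = 0.3000 / 0.6899 = 0.4348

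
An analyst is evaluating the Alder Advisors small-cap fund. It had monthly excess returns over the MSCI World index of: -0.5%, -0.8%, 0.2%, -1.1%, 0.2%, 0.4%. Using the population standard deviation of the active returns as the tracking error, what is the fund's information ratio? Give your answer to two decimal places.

-0.47

r̄ = (-0.5 − 0.8 + 0.2 − 1.1 + 0.2 + 0.4) / 6 = -1.60 / 6 = -0.2667%
Population std dev = √[1.9133 / 6] = 0.5647%
IR = r̄ / tracking error = -0.2667 / 0.5647 = -0.4723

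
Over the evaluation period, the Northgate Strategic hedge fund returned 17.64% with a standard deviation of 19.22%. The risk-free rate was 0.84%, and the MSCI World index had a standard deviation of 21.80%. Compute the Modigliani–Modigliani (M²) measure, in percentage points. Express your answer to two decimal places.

Sharpe = (Rp − Rf) / σp = (17.64% − 0.84%) / 19.22% = 0.8741
M² = Rf + Sharpe × σm = 0.84% + 0.8741 × 21.80% = 19.8954%

19.90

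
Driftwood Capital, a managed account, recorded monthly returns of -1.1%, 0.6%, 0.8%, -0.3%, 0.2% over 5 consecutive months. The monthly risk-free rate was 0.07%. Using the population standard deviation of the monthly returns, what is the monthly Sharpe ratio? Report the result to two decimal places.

-0.04

r̄ = (-1.1 + 0.6 + 0.8 − 0.3 + 0.2) / 5 = 0.20 / 5 = 0.0400%
Population std dev = √[2.3320 / 5] = 0.6829%
Sharpe = (r̄ − rf) / σ = (0.0400 − 0.07) / 0.6829 = -0.0300 / 0.6829 = -0.0439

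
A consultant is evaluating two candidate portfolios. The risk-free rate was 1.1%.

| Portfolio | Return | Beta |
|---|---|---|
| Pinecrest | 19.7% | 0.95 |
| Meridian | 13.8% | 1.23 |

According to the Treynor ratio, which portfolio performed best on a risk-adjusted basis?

Pinecrest: Treynor = (19.7% − 1.1%) / 0.95 = 19.579
Meridian: Treynor = (13.8% − 1.1%) / 1.23 = 10.325
Highest: Pinecrest (19.579).

Pinecrest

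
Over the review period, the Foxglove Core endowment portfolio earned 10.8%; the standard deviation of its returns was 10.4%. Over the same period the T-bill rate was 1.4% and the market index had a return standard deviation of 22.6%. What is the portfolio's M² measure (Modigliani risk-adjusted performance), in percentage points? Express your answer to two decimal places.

Sharpe = (Rp − Rf) / σp = (10.8% − 1.4%) / 10.4% = 0.9038
M² = Rf + Sharpe × σm = 1.4% + 0.9038 × 22.6% = 21.8259%

21.83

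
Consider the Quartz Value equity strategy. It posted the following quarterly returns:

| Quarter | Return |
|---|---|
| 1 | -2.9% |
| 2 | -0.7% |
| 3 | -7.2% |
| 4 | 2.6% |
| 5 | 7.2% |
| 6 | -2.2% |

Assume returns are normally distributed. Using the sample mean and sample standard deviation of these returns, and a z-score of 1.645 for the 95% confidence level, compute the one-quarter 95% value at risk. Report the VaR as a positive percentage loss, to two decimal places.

8.67

r̄ = (-2.9 − 0.7 − 7.2 + 2.6 + 7.2 − 2.2) / 6 = -3.20 / 6 = -0.5333%
Σ(r − r̄)² = 122.4733; sample σ = √(122.4733/5) = 4.9492%
VaR = −(r̄ − z·σ) = −(-0.5333 − 1.645 × 4.9492) = −(-8.6747) = 8.6747%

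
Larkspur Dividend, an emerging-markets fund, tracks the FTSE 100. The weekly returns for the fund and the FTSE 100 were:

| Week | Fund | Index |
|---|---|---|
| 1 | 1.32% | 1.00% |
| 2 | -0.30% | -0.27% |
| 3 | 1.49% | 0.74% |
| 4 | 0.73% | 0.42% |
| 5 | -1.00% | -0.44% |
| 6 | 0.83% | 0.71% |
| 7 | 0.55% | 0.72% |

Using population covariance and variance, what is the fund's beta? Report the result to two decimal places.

1.50

r̄p = 0.5171%,  r̄m = 0.4114%
Cov = Σ(rp − r̄p)(rm − r̄m) / 7 = 0.3923
Var(rm) = Σ(rm − r̄m)² / 7 = 0.2612
β = Cov / Var = 0.3923 / 0.2612 = 1.5019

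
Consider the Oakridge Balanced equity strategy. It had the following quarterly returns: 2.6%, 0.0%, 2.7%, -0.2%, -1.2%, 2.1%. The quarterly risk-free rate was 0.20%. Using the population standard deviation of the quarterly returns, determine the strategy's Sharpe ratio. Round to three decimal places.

0.525

Mean return μ = 6.00 / 6 = 1.0000%
Σ(r − μ)² = 13.9400; population σ = √(13.9400/6) = 1.5242%
Sharpe = (μ − rf) / σ = (1.0000 − 0.2) / 1.5242 = 0.8000 / 1.5242 = 0.5249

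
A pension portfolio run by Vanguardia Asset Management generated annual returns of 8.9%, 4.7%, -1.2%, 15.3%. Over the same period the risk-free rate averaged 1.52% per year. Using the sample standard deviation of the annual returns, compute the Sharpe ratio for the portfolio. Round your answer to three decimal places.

μ = (8.9 + 4.7 − 1.2 + 15.3) / 4 = 6.9250%
Σ(r − μ)² = (8.9 − 6.9250)² + (4.7 − 6.9250)² + … = 145.0075
sample σ = √(145.0075 / 3) = √48.3358 = 6.9524%
Sharpe = (μ − rf) / σ = (6.9250 − 1.52) / 6.9524 = 5.4050 / 6.9524 = 0.7774

0.777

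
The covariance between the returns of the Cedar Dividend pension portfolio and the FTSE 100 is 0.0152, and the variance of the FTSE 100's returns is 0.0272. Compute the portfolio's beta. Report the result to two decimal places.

β = Cov(Rp, Rm) / Var(Rm) = 0.0152 / 0.0272 = 0.5588

0.56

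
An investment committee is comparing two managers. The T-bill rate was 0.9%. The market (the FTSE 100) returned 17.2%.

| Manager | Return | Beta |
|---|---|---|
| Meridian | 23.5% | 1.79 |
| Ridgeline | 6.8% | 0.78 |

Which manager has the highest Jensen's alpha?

Meridian

Meridian: α = 23.5% − [0.9% + 1.79 × (17.2% − 0.9%)] = -6.577
Ridgeline: α = 6.8% − [0.9% + 0.78 × (17.2% − 0.9%)] = -6.814
Highest: Meridian (-6.577).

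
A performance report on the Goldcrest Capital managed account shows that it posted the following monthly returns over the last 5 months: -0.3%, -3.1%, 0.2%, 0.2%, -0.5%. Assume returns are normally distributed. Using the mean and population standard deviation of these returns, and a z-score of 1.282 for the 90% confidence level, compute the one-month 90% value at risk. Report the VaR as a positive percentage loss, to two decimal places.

Mean return r̄ = -3.50 / 5 = -0.7000%
Population std dev = √[7.5800 / 5] = 1.2313%
VaR = −(r̄ − z·σ) = −(-0.7000 − 1.282 × 1.2313) = −(-2.2785) = 2.2785%

2.28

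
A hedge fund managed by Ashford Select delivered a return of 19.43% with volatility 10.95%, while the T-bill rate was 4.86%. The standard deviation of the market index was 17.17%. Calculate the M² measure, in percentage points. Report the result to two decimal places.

Sharpe = (Rp − Rf) / σp = (19.43% − 4.86%) / 10.95% = 1.3306
M² = Rf + Sharpe × σm = 4.86% + 1.3306 × 17.17% = 27.7064%

27.71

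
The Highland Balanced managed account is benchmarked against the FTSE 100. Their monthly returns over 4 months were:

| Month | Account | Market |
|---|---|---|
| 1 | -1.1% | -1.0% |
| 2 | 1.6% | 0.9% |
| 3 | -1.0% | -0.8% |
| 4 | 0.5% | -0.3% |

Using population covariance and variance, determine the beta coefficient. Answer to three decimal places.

r̄p = 0.0000%,  r̄m = -0.3000%
Cov = Σ(rp − r̄p)(rm − r̄m) / 4 = 0.7975
Var(rm) = Σ(rm − r̄m)² / 4 = 0.5450
β = Cov / Var = 0.7975 / 0.5450 = 1.4633

1.463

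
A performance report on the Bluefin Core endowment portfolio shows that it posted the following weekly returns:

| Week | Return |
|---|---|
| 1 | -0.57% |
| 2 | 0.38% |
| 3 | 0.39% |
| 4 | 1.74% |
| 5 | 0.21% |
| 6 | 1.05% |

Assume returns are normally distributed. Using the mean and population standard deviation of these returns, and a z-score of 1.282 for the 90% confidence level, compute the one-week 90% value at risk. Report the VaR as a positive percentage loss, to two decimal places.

0.39

r̄ = (-0.57 + 0.38 + 0.39 + 1.74 + 0.21 + 1.05) / 6 = 3.200 / 6 = 0.5333%
Σ(r − r̄)² = 3.0889; population σ = √(3.0889/6) = 0.7175%
VaR = −(r̄ − z·σ) = −(0.5333 − 1.282 × 0.7175) = −(-0.3865) = 0.3865%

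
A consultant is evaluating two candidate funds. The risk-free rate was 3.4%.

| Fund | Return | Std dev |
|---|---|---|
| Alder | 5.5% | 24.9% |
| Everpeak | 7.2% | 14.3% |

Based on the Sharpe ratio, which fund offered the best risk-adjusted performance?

Alder: Sharpe ratio = (5.5% − 3.4%) / 24.9% = 0.084
Everpeak: Sharpe ratio = (7.2% − 3.4%) / 14.3% = 0.266
Highest: Everpeak (0.266).

Everpeak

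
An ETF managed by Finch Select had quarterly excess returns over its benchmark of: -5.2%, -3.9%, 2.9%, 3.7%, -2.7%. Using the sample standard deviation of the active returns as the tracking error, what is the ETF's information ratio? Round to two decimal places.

r̄ = (-5.2 − 3.9 + 2.9 + 3.7 − 2.7) / 5 = -5.20 / 5 = -1.0400%
Σ(r − r̄)² = (-5.2 − (-1.0400))² + (-3.9 − (-1.0400))² + (2.9 − (-1.0400))² + … = 66.2320
sample σ = √(66.2320 / 4) = √16.5580 = 4.0692%
IR = r̄ / tracking error = -1.0400 / 4.0692 = -0.2556

-0.26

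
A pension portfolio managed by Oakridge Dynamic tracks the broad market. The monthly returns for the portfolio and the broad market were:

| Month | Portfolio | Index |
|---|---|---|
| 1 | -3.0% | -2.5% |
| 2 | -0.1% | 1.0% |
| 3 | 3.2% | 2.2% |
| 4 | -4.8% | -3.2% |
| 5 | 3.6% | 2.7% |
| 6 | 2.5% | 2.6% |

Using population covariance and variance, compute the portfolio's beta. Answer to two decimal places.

r̄p = 0.2333%,  r̄m = 0.4667%
Cov = Σ(rp − r̄p)(rm − r̄m) / 6 = 7.5611
Var(rm) = Σ(rm − r̄m)² / 6 = 5.8456
β = Cov / Var = 7.5611 / 5.8456 = 1.2935

1.29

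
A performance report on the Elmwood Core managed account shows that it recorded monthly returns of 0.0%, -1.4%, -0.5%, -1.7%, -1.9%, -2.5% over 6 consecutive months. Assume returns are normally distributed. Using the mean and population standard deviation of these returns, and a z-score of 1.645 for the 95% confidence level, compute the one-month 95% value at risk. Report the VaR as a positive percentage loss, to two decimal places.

r̄ = (0 − 1.4 − 0.5 − 1.7 − 1.9 − 2.5) / 6 = -8.00 / 6 = -1.3333%
Σ(r − r̄)² = 4.2933; population σ = √(4.2933/6) = 0.8459%
VaR = −(r̄ − z·σ) = −(-1.3333 − 1.645 × 0.8459) = −(-2.7248) = 2.7248%

2.72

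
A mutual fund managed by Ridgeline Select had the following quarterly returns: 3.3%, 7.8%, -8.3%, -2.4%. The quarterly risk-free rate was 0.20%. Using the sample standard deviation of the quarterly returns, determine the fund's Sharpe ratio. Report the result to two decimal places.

r̄ = (3.3 + 7.8 − 8.3 − 2.4) / 4 = 0.1000%
Σ(r − r̄)² = (3.3 − 0.1000)² + (7.8 − 0.1000)² + (-8.3 − 0.1000)² + … = 146.3400
sample σ = √(146.3400 / 3) = √48.7800 = 6.9843%
Sharpe = (r̄ − rf) / σ = (0.1000 − 0.2) / 6.9843 = -0.1000 / 6.9843 = -0.0143

-0.01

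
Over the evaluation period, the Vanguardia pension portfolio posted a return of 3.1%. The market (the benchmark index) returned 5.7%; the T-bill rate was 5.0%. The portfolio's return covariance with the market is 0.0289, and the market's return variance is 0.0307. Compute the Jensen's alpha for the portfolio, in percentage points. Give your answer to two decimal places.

β = Cov / Var = 0.0289 / 0.0307 = 0.9414
E[R] = Rf + β(Rm − Rf) = 5.0% + 0.9414 × (5.7% − 5.0%) = 5.6590%
α = Rp − E[R] = 3.1% − 5.6590% = -2.5590

-2.56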